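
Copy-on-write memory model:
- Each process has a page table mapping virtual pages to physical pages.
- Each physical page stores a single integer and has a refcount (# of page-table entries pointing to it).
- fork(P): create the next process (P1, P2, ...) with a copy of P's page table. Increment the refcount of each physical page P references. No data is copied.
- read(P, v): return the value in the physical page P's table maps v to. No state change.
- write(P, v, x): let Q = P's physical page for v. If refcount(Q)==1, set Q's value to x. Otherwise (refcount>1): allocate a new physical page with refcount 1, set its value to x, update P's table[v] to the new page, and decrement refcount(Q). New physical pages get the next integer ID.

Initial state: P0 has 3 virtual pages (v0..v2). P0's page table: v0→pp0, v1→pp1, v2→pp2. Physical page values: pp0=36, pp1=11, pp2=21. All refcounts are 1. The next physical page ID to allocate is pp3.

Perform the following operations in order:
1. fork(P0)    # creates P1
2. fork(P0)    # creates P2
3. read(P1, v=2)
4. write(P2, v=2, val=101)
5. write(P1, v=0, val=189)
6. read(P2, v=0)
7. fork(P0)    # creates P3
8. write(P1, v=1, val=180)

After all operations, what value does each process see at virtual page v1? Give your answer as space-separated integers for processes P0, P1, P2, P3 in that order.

Op 1: fork(P0) -> P1. 3 ppages; refcounts: pp0:2 pp1:2 pp2:2
Op 2: fork(P0) -> P2. 3 ppages; refcounts: pp0:3 pp1:3 pp2:3
Op 3: read(P1, v2) -> 21. No state change.
Op 4: write(P2, v2, 101). refcount(pp2)=3>1 -> COPY to pp3. 4 ppages; refcounts: pp0:3 pp1:3 pp2:2 pp3:1
Op 5: write(P1, v0, 189). refcount(pp0)=3>1 -> COPY to pp4. 5 ppages; refcounts: pp0:2 pp1:3 pp2:2 pp3:1 pp4:1
Op 6: read(P2, v0) -> 36. No state change.
Op 7: fork(P0) -> P3. 5 ppages; refcounts: pp0:3 pp1:4 pp2:3 pp3:1 pp4:1
Op 8: write(P1, v1, 180). refcount(pp1)=4>1 -> COPY to pp5. 6 ppages; refcounts: pp0:3 pp1:3 pp2:3 pp3:1 pp4:1 pp5:1
P0: v1 -> pp1 = 11
P1: v1 -> pp5 = 180
P2: v1 -> pp1 = 11
P3: v1 -> pp1 = 11

Answer: 11 180 11 11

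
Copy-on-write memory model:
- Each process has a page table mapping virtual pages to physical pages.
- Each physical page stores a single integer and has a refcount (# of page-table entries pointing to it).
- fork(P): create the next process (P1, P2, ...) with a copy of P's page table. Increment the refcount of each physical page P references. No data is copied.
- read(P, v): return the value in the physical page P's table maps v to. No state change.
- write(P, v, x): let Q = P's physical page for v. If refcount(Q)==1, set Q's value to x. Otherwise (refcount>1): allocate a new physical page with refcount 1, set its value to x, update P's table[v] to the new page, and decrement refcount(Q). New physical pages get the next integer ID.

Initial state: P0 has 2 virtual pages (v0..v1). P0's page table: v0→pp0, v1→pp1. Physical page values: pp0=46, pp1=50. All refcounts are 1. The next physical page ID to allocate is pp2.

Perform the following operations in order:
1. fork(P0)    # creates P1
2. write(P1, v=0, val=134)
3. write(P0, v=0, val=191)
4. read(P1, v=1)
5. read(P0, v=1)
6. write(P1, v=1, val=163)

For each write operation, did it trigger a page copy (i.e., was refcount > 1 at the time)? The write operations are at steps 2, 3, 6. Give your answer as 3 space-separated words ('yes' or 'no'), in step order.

Op 1: fork(P0) -> P1. 2 ppages; refcounts: pp0:2 pp1:2
Op 2: write(P1, v0, 134). refcount(pp0)=2>1 -> COPY to pp2. 3 ppages; refcounts: pp0:1 pp1:2 pp2:1
Op 3: write(P0, v0, 191). refcount(pp0)=1 -> write in place. 3 ppages; refcounts: pp0:1 pp1:2 pp2:1
Op 4: read(P1, v1) -> 50. No state change.
Op 5: read(P0, v1) -> 50. No state change.
Op 6: write(P1, v1, 163). refcount(pp1)=2>1 -> COPY to pp3. 4 ppages; refcounts: pp0:1 pp1:1 pp2:1 pp3:1

yes no yes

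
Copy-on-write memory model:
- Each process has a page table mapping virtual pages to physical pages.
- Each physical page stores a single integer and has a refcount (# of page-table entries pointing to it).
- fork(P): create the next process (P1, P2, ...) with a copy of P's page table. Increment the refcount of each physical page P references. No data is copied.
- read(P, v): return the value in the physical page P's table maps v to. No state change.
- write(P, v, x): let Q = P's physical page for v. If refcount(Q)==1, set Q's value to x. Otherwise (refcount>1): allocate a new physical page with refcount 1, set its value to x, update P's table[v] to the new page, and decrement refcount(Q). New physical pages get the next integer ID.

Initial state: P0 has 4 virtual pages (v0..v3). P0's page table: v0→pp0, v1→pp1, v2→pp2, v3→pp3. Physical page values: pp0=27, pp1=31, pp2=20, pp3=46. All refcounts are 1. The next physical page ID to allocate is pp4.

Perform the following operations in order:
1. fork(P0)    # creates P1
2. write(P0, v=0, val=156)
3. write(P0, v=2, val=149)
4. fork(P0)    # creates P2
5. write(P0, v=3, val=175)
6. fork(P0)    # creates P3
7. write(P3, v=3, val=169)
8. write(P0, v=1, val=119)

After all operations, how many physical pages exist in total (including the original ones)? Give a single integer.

Op 1: fork(P0) -> P1. 4 ppages; refcounts: pp0:2 pp1:2 pp2:2 pp3:2
Op 2: write(P0, v0, 156). refcount(pp0)=2>1 -> COPY to pp4. 5 ppages; refcounts: pp0:1 pp1:2 pp2:2 pp3:2 pp4:1
Op 3: write(P0, v2, 149). refcount(pp2)=2>1 -> COPY to pp5. 6 ppages; refcounts: pp0:1 pp1:2 pp2:1 pp3:2 pp4:1 pp5:1
Op 4: fork(P0) -> P2. 6 ppages; refcounts: pp0:1 pp1:3 pp2:1 pp3:3 pp4:2 pp5:2
Op 5: write(P0, v3, 175). refcount(pp3)=3>1 -> COPY to pp6. 7 ppages; refcounts: pp0:1 pp1:3 pp2:1 pp3:2 pp4:2 pp5:2 pp6:1
Op 6: fork(P0) -> P3. 7 ppages; refcounts: pp0:1 pp1:4 pp2:1 pp3:2 pp4:3 pp5:3 pp6:2
Op 7: write(P3, v3, 169). refcount(pp6)=2>1 -> COPY to pp7. 8 ppages; refcounts: pp0:1 pp1:4 pp2:1 pp3:2 pp4:3 pp5:3 pp6:1 pp7:1
Op 8: write(P0, v1, 119). refcount(pp1)=4>1 -> COPY to pp8. 9 ppages; refcounts: pp0:1 pp1:3 pp2:1 pp3:2 pp4:3 pp5:3 pp6:1 pp7:1 pp8:1

Answer: 9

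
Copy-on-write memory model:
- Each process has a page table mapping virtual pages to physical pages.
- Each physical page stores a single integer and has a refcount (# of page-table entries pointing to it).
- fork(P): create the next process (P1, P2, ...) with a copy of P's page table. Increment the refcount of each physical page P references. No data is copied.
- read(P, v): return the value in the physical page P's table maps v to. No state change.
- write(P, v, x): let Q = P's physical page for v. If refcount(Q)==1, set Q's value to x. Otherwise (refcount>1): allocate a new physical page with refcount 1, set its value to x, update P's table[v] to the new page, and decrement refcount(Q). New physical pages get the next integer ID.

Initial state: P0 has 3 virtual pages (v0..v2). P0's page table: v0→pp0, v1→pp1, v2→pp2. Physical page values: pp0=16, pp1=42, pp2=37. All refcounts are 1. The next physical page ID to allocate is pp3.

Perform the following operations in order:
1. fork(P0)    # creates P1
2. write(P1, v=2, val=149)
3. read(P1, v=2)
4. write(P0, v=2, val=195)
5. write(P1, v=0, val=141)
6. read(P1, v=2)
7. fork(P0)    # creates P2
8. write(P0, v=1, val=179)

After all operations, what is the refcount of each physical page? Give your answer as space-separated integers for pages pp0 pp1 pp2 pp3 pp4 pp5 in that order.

Answer: 2 2 2 1 1 1

Derivation:
Op 1: fork(P0) -> P1. 3 ppages; refcounts: pp0:2 pp1:2 pp2:2
Op 2: write(P1, v2, 149). refcount(pp2)=2>1 -> COPY to pp3. 4 ppages; refcounts: pp0:2 pp1:2 pp2:1 pp3:1
Op 3: read(P1, v2) -> 149. No state change.
Op 4: write(P0, v2, 195). refcount(pp2)=1 -> write in place. 4 ppages; refcounts: pp0:2 pp1:2 pp2:1 pp3:1
Op 5: write(P1, v0, 141). refcount(pp0)=2>1 -> COPY to pp4. 5 ppages; refcounts: pp0:1 pp1:2 pp2:1 pp3:1 pp4:1
Op 6: read(P1, v2) -> 149. No state change.
Op 7: fork(P0) -> P2. 5 ppages; refcounts: pp0:2 pp1:3 pp2:2 pp3:1 pp4:1
Op 8: write(P0, v1, 179). refcount(pp1)=3>1 -> COPY to pp5. 6 ppages; refcounts: pp0:2 pp1:2 pp2:2 pp3:1 pp4:1 pp5:1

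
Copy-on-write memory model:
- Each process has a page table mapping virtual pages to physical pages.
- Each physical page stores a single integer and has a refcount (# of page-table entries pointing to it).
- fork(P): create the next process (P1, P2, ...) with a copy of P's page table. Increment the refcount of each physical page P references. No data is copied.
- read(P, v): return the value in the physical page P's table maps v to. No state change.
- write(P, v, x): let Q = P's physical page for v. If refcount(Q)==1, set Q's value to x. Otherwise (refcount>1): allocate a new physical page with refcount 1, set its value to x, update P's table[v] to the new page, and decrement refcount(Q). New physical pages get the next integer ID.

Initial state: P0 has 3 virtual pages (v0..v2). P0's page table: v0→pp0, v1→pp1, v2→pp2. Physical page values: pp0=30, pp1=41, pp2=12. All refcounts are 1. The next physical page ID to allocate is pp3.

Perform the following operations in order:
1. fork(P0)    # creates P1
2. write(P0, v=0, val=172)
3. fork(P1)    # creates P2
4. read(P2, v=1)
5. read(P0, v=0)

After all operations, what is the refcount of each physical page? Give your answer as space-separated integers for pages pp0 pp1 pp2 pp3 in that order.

Answer: 2 3 3 1

Derivation:
Op 1: fork(P0) -> P1. 3 ppages; refcounts: pp0:2 pp1:2 pp2:2
Op 2: write(P0, v0, 172). refcount(pp0)=2>1 -> COPY to pp3. 4 ppages; refcounts: pp0:1 pp1:2 pp2:2 pp3:1
Op 3: fork(P1) -> P2. 4 ppages; refcounts: pp0:2 pp1:3 pp2:3 pp3:1
Op 4: read(P2, v1) -> 41. No state change.
Op 5: read(P0, v0) -> 172. No state change.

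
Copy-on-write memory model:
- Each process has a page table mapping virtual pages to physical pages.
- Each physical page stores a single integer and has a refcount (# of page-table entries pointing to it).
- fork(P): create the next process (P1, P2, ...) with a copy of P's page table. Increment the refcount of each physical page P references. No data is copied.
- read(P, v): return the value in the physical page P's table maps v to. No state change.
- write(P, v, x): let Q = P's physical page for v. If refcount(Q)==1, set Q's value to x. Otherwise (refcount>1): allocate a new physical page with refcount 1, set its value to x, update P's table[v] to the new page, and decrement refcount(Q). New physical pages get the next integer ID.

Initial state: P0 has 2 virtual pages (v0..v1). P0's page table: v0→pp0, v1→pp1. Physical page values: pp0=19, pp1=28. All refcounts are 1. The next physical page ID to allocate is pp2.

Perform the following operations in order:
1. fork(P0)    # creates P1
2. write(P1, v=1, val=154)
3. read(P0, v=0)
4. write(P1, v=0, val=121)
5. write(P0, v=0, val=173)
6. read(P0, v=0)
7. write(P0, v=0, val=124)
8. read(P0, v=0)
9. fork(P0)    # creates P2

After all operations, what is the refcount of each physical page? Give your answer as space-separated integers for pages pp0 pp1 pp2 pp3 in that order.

Answer: 2 2 1 1

Derivation:
Op 1: fork(P0) -> P1. 2 ppages; refcounts: pp0:2 pp1:2
Op 2: write(P1, v1, 154). refcount(pp1)=2>1 -> COPY to pp2. 3 ppages; refcounts: pp0:2 pp1:1 pp2:1
Op 3: read(P0, v0) -> 19. No state change.
Op 4: write(P1, v0, 121). refcount(pp0)=2>1 -> COPY to pp3. 4 ppages; refcounts: pp0:1 pp1:1 pp2:1 pp3:1
Op 5: write(P0, v0, 173). refcount(pp0)=1 -> write in place. 4 ppages; refcounts: pp0:1 pp1:1 pp2:1 pp3:1
Op 6: read(P0, v0) -> 173. No state change.
Op 7: write(P0, v0, 124). refcount(pp0)=1 -> write in place. 4 ppages; refcounts: pp0:1 pp1:1 pp2:1 pp3:1
Op 8: read(P0, v0) -> 124. No state change.
Op 9: fork(P0) -> P2. 4 ppages; refcounts: pp0:2 pp1:2 pp2:1 pp3:1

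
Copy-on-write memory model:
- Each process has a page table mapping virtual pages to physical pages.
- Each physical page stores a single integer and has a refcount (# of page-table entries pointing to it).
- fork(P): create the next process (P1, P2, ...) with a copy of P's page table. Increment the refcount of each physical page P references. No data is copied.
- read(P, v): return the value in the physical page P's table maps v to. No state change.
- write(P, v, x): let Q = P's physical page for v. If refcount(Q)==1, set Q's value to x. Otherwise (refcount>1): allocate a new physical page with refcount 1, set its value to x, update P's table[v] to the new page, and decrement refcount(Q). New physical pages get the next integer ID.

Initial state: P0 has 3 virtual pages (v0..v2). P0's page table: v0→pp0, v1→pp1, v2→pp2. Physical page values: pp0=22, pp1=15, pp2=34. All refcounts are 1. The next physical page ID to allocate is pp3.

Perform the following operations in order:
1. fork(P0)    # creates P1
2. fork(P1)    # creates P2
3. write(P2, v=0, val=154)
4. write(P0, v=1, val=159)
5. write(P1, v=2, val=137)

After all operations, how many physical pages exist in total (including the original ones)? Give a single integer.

Op 1: fork(P0) -> P1. 3 ppages; refcounts: pp0:2 pp1:2 pp2:2
Op 2: fork(P1) -> P2. 3 ppages; refcounts: pp0:3 pp1:3 pp2:3
Op 3: write(P2, v0, 154). refcount(pp0)=3>1 -> COPY to pp3. 4 ppages; refcounts: pp0:2 pp1:3 pp2:3 pp3:1
Op 4: write(P0, v1, 159). refcount(pp1)=3>1 -> COPY to pp4. 5 ppages; refcounts: pp0:2 pp1:2 pp2:3 pp3:1 pp4:1
Op 5: write(P1, v2, 137). refcount(pp2)=3>1 -> COPY to pp5. 6 ppages; refcounts: pp0:2 pp1:2 pp2:2 pp3:1 pp4:1 pp5:1

Answer: 6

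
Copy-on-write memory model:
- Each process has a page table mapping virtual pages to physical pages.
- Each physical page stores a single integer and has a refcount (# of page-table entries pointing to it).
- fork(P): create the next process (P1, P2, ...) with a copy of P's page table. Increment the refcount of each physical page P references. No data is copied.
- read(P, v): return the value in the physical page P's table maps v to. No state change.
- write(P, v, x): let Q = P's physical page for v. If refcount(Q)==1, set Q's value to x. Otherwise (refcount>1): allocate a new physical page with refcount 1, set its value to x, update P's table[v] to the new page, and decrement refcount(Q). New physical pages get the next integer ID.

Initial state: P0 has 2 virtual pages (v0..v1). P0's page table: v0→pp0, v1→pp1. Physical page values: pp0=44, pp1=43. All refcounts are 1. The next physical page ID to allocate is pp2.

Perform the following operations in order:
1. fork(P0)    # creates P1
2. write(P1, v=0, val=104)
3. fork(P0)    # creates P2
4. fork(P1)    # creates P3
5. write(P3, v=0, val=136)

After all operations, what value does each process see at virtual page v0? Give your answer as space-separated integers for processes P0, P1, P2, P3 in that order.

Answer: 44 104 44 136

Derivation:
Op 1: fork(P0) -> P1. 2 ppages; refcounts: pp0:2 pp1:2
Op 2: write(P1, v0, 104). refcount(pp0)=2>1 -> COPY to pp2. 3 ppages; refcounts: pp0:1 pp1:2 pp2:1
Op 3: fork(P0) -> P2. 3 ppages; refcounts: pp0:2 pp1:3 pp2:1
Op 4: fork(P1) -> P3. 3 ppages; refcounts: pp0:2 pp1:4 pp2:2
Op 5: write(P3, v0, 136). refcount(pp2)=2>1 -> COPY to pp3. 4 ppages; refcounts: pp0:2 pp1:4 pp2:1 pp3:1
P0: v0 -> pp0 = 44
P1: v0 -> pp2 = 104
P2: v0 -> pp0 = 44
P3: v0 -> pp3 = 136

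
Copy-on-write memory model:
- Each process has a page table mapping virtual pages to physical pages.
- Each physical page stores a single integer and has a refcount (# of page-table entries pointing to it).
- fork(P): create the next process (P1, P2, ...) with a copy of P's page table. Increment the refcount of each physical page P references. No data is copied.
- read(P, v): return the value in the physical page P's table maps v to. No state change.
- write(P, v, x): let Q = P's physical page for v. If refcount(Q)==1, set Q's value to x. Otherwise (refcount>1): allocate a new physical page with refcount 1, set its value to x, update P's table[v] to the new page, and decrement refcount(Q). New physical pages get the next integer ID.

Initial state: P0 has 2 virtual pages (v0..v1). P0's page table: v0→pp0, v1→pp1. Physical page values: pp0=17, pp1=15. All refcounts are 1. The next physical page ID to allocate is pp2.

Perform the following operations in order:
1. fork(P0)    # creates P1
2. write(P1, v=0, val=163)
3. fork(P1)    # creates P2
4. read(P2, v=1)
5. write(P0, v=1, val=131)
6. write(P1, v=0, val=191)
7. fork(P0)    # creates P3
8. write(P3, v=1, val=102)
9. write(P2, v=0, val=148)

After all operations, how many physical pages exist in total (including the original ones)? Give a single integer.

Op 1: fork(P0) -> P1. 2 ppages; refcounts: pp0:2 pp1:2
Op 2: write(P1, v0, 163). refcount(pp0)=2>1 -> COPY to pp2. 3 ppages; refcounts: pp0:1 pp1:2 pp2:1
Op 3: fork(P1) -> P2. 3 ppages; refcounts: pp0:1 pp1:3 pp2:2
Op 4: read(P2, v1) -> 15. No state change.
Op 5: write(P0, v1, 131). refcount(pp1)=3>1 -> COPY to pp3. 4 ppages; refcounts: pp0:1 pp1:2 pp2:2 pp3:1
Op 6: write(P1, v0, 191). refcount(pp2)=2>1 -> COPY to pp4. 5 ppages; refcounts: pp0:1 pp1:2 pp2:1 pp3:1 pp4:1
Op 7: fork(P0) -> P3. 5 ppages; refcounts: pp0:2 pp1:2 pp2:1 pp3:2 pp4:1
Op 8: write(P3, v1, 102). refcount(pp3)=2>1 -> COPY to pp5. 6 ppages; refcounts: pp0:2 pp1:2 pp2:1 pp3:1 pp4:1 pp5:1
Op 9: write(P2, v0, 148). refcount(pp2)=1 -> write in place. 6 ppages; refcounts: pp0:2 pp1:2 pp2:1 pp3:1 pp4:1 pp5:1

Answer: 6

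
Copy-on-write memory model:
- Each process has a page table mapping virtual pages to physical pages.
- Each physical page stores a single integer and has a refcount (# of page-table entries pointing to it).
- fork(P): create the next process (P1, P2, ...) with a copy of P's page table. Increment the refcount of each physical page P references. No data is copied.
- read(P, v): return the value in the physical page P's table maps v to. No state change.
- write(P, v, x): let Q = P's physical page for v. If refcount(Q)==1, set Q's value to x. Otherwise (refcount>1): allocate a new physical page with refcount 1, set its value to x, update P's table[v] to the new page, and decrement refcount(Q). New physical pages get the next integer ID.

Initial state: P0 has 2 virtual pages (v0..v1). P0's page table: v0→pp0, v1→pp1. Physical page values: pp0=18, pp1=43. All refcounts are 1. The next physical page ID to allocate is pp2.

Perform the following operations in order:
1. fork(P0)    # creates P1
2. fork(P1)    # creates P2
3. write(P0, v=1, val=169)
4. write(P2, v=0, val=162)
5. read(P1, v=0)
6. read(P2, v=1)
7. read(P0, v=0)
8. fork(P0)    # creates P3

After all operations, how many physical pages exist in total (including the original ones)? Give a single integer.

Op 1: fork(P0) -> P1. 2 ppages; refcounts: pp0:2 pp1:2
Op 2: fork(P1) -> P2. 2 ppages; refcounts: pp0:3 pp1:3
Op 3: write(P0, v1, 169). refcount(pp1)=3>1 -> COPY to pp2. 3 ppages; refcounts: pp0:3 pp1:2 pp2:1
Op 4: write(P2, v0, 162). refcount(pp0)=3>1 -> COPY to pp3. 4 ppages; refcounts: pp0:2 pp1:2 pp2:1 pp3:1
Op 5: read(P1, v0) -> 18. No state change.
Op 6: read(P2, v1) -> 43. No state change.
Op 7: read(P0, v0) -> 18. No state change.
Op 8: fork(P0) -> P3. 4 ppages; refcounts: pp0:3 pp1:2 pp2:2 pp3:1

Answer: 4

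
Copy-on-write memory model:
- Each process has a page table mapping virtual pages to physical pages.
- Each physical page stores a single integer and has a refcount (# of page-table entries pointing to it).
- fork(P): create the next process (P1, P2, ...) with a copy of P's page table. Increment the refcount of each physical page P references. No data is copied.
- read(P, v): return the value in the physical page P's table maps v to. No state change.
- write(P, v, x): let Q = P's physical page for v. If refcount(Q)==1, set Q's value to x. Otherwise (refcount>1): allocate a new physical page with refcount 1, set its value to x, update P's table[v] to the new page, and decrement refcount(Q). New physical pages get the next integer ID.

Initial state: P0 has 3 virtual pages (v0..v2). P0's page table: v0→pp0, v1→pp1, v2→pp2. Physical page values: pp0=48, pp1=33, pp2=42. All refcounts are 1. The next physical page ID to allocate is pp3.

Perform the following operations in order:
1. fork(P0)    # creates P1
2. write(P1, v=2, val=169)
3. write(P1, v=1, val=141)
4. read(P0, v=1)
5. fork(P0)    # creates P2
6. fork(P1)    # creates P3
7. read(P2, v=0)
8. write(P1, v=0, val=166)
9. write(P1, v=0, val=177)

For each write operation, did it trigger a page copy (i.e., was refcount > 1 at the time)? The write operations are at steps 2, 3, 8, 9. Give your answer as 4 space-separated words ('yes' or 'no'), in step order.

Op 1: fork(P0) -> P1. 3 ppages; refcounts: pp0:2 pp1:2 pp2:2
Op 2: write(P1, v2, 169). refcount(pp2)=2>1 -> COPY to pp3. 4 ppages; refcounts: pp0:2 pp1:2 pp2:1 pp3:1
Op 3: write(P1, v1, 141). refcount(pp1)=2>1 -> COPY to pp4. 5 ppages; refcounts: pp0:2 pp1:1 pp2:1 pp3:1 pp4:1
Op 4: read(P0, v1) -> 33. No state change.
Op 5: fork(P0) -> P2. 5 ppages; refcounts: pp0:3 pp1:2 pp2:2 pp3:1 pp4:1
Op 6: fork(P1) -> P3. 5 ppages; refcounts: pp0:4 pp1:2 pp2:2 pp3:2 pp4:2
Op 7: read(P2, v0) -> 48. No state change.
Op 8: write(P1, v0, 166). refcount(pp0)=4>1 -> COPY to pp5. 6 ppages; refcounts: pp0:3 pp1:2 pp2:2 pp3:2 pp4:2 pp5:1
Op 9: write(P1, v0, 177). refcount(pp5)=1 -> write in place. 6 ppages; refcounts: pp0:3 pp1:2 pp2:2 pp3:2 pp4:2 pp5:1

yes yes yes no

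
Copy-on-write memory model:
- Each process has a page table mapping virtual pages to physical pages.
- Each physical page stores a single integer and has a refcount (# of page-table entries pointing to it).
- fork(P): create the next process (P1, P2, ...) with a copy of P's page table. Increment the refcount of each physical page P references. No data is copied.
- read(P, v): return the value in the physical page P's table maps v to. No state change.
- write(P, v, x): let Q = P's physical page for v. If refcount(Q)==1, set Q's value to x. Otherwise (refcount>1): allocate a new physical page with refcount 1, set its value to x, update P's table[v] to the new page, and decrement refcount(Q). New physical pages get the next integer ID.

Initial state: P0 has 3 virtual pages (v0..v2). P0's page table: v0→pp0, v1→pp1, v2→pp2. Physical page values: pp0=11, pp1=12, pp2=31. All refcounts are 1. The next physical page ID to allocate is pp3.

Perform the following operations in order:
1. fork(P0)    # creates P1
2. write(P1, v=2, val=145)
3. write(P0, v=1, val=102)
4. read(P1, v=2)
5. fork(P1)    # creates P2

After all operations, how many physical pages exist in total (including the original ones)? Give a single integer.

Op 1: fork(P0) -> P1. 3 ppages; refcounts: pp0:2 pp1:2 pp2:2
Op 2: write(P1, v2, 145). refcount(pp2)=2>1 -> COPY to pp3. 4 ppages; refcounts: pp0:2 pp1:2 pp2:1 pp3:1
Op 3: write(P0, v1, 102). refcount(pp1)=2>1 -> COPY to pp4. 5 ppages; refcounts: pp0:2 pp1:1 pp2:1 pp3:1 pp4:1
Op 4: read(P1, v2) -> 145. No state change.
Op 5: fork(P1) -> P2. 5 ppages; refcounts: pp0:3 pp1:2 pp2:1 pp3:2 pp4:1

Answer: 5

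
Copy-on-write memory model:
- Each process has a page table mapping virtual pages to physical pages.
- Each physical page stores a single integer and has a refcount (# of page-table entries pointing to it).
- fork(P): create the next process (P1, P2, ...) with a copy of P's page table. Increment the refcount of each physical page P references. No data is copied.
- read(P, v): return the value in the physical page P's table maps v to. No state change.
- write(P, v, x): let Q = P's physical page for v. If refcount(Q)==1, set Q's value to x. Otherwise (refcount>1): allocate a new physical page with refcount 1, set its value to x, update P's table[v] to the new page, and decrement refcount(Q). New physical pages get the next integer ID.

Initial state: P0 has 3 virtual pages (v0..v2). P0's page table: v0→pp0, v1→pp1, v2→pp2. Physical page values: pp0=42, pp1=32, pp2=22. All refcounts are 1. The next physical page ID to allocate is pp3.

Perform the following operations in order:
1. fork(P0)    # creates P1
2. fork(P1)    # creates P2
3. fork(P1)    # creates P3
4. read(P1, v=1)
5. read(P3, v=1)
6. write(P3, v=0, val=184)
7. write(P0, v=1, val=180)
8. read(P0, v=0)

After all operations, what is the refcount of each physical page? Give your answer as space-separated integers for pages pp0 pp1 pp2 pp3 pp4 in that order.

Answer: 3 3 4 1 1

Derivation:
Op 1: fork(P0) -> P1. 3 ppages; refcounts: pp0:2 pp1:2 pp2:2
Op 2: fork(P1) -> P2. 3 ppages; refcounts: pp0:3 pp1:3 pp2:3
Op 3: fork(P1) -> P3. 3 ppages; refcounts: pp0:4 pp1:4 pp2:4
Op 4: read(P1, v1) -> 32. No state change.
Op 5: read(P3, v1) -> 32. No state change.
Op 6: write(P3, v0, 184). refcount(pp0)=4>1 -> COPY to pp3. 4 ppages; refcounts: pp0:3 pp1:4 pp2:4 pp3:1
Op 7: write(P0, v1, 180). refcount(pp1)=4>1 -> COPY to pp4. 5 ppages; refcounts: pp0:3 pp1:3 pp2:4 pp3:1 pp4:1
Op 8: read(P0, v0) -> 42. No state change.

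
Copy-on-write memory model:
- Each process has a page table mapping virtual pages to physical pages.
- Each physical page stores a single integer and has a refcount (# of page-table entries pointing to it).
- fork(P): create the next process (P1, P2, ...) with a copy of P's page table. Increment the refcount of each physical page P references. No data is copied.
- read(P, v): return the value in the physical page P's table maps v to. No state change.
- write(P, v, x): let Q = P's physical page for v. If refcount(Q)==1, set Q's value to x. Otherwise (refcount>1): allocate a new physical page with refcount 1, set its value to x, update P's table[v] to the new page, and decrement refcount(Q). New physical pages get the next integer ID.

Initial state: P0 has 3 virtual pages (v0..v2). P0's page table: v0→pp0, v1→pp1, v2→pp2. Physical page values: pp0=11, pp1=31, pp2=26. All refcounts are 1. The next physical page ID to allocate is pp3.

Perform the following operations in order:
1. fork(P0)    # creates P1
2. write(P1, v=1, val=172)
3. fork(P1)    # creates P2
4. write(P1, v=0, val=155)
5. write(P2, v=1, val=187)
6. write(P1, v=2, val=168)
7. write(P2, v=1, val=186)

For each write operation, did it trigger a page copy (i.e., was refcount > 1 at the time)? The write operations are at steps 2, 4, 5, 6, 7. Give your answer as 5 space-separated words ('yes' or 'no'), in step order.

Op 1: fork(P0) -> P1. 3 ppages; refcounts: pp0:2 pp1:2 pp2:2
Op 2: write(P1, v1, 172). refcount(pp1)=2>1 -> COPY to pp3. 4 ppages; refcounts: pp0:2 pp1:1 pp2:2 pp3:1
Op 3: fork(P1) -> P2. 4 ppages; refcounts: pp0:3 pp1:1 pp2:3 pp3:2
Op 4: write(P1, v0, 155). refcount(pp0)=3>1 -> COPY to pp4. 5 ppages; refcounts: pp0:2 pp1:1 pp2:3 pp3:2 pp4:1
Op 5: write(P2, v1, 187). refcount(pp3)=2>1 -> COPY to pp5. 6 ppages; refcounts: pp0:2 pp1:1 pp2:3 pp3:1 pp4:1 pp5:1
Op 6: write(P1, v2, 168). refcount(pp2)=3>1 -> COPY to pp6. 7 ppages; refcounts: pp0:2 pp1:1 pp2:2 pp3:1 pp4:1 pp5:1 pp6:1
Op 7: write(P2, v1, 186). refcount(pp5)=1 -> write in place. 7 ppages; refcounts: pp0:2 pp1:1 pp2:2 pp3:1 pp4:1 pp5:1 pp6:1

yes yes yes yes no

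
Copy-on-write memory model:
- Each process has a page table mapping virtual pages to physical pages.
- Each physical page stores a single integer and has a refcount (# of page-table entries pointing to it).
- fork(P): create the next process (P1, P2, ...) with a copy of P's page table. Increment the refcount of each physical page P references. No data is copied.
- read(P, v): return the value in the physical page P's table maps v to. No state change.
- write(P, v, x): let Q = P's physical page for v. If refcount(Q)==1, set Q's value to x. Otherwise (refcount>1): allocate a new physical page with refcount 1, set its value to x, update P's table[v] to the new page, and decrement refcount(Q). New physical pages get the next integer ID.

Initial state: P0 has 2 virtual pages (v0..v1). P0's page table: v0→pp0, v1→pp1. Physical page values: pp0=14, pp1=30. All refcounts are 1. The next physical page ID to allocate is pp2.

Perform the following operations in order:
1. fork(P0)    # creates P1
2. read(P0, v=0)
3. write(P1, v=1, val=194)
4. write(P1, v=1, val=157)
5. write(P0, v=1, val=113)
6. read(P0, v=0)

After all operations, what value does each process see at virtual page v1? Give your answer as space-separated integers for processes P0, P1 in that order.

Op 1: fork(P0) -> P1. 2 ppages; refcounts: pp0:2 pp1:2
Op 2: read(P0, v0) -> 14. No state change.
Op 3: write(P1, v1, 194). refcount(pp1)=2>1 -> COPY to pp2. 3 ppages; refcounts: pp0:2 pp1:1 pp2:1
Op 4: write(P1, v1, 157). refcount(pp2)=1 -> write in place. 3 ppages; refcounts: pp0:2 pp1:1 pp2:1
Op 5: write(P0, v1, 113). refcount(pp1)=1 -> write in place. 3 ppages; refcounts: pp0:2 pp1:1 pp2:1
Op 6: read(P0, v0) -> 14. No state change.
P0: v1 -> pp1 = 113
P1: v1 -> pp2 = 157

Answer: 113 157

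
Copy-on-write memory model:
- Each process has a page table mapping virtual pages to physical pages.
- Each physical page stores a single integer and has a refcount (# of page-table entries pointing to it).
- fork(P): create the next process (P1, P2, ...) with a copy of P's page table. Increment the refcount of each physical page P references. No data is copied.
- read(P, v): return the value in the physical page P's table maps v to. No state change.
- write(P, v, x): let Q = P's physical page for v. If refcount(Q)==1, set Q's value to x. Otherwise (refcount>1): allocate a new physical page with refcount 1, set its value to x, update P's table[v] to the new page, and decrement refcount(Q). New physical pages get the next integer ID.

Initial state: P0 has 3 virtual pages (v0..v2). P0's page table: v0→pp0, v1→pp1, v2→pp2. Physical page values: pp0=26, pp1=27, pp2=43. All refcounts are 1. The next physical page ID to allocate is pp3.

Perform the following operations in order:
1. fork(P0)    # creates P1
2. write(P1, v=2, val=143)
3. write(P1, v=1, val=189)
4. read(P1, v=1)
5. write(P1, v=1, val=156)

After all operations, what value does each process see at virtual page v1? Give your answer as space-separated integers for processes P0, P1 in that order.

Op 1: fork(P0) -> P1. 3 ppages; refcounts: pp0:2 pp1:2 pp2:2
Op 2: write(P1, v2, 143). refcount(pp2)=2>1 -> COPY to pp3. 4 ppages; refcounts: pp0:2 pp1:2 pp2:1 pp3:1
Op 3: write(P1, v1, 189). refcount(pp1)=2>1 -> COPY to pp4. 5 ppages; refcounts: pp0:2 pp1:1 pp2:1 pp3:1 pp4:1
Op 4: read(P1, v1) -> 189. No state change.
Op 5: write(P1, v1, 156). refcount(pp4)=1 -> write in place. 5 ppages; refcounts: pp0:2 pp1:1 pp2:1 pp3:1 pp4:1
P0: v1 -> pp1 = 27
P1: v1 -> pp4 = 156

Answer: 27 156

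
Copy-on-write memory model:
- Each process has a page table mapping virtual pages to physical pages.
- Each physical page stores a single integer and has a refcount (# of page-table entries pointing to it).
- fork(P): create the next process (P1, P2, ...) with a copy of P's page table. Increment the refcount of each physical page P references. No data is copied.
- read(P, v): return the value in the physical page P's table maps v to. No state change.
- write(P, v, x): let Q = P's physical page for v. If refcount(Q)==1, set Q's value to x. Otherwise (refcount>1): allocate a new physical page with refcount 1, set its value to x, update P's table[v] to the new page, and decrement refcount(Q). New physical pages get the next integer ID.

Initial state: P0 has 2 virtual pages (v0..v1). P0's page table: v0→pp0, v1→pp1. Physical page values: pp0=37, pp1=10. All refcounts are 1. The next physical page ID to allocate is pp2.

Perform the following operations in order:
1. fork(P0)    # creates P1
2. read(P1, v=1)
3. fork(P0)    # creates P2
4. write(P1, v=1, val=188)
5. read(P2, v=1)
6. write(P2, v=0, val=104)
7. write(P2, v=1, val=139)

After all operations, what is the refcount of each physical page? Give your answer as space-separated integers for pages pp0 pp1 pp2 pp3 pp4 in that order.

Answer: 2 1 1 1 1

Derivation:
Op 1: fork(P0) -> P1. 2 ppages; refcounts: pp0:2 pp1:2
Op 2: read(P1, v1) -> 10. No state change.
Op 3: fork(P0) -> P2. 2 ppages; refcounts: pp0:3 pp1:3
Op 4: write(P1, v1, 188). refcount(pp1)=3>1 -> COPY to pp2. 3 ppages; refcounts: pp0:3 pp1:2 pp2:1
Op 5: read(P2, v1) -> 10. No state change.
Op 6: write(P2, v0, 104). refcount(pp0)=3>1 -> COPY to pp3. 4 ppages; refcounts: pp0:2 pp1:2 pp2:1 pp3:1
Op 7: write(P2, v1, 139). refcount(pp1)=2>1 -> COPY to pp4. 5 ppages; refcounts: pp0:2 pp1:1 pp2:1 pp3:1 pp4:1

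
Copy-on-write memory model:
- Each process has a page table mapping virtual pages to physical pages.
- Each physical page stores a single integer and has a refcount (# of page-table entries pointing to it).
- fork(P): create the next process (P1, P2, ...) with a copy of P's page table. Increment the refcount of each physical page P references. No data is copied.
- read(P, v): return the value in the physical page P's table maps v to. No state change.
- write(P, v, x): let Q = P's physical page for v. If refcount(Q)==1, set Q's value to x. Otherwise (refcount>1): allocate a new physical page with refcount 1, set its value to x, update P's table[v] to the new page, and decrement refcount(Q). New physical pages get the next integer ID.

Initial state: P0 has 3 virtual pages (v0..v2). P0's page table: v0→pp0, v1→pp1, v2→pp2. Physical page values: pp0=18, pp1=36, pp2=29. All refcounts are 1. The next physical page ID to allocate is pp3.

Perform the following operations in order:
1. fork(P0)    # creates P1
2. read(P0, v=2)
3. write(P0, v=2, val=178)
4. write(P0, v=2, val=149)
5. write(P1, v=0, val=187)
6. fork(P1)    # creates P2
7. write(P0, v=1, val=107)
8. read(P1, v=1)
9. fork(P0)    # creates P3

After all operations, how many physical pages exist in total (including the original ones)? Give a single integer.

Op 1: fork(P0) -> P1. 3 ppages; refcounts: pp0:2 pp1:2 pp2:2
Op 2: read(P0, v2) -> 29. No state change.
Op 3: write(P0, v2, 178). refcount(pp2)=2>1 -> COPY to pp3. 4 ppages; refcounts: pp0:2 pp1:2 pp2:1 pp3:1
Op 4: write(P0, v2, 149). refcount(pp3)=1 -> write in place. 4 ppages; refcounts: pp0:2 pp1:2 pp2:1 pp3:1
Op 5: write(P1, v0, 187). refcount(pp0)=2>1 -> COPY to pp4. 5 ppages; refcounts: pp0:1 pp1:2 pp2:1 pp3:1 pp4:1
Op 6: fork(P1) -> P2. 5 ppages; refcounts: pp0:1 pp1:3 pp2:2 pp3:1 pp4:2
Op 7: write(P0, v1, 107). refcount(pp1)=3>1 -> COPY to pp5. 6 ppages; refcounts: pp0:1 pp1:2 pp2:2 pp3:1 pp4:2 pp5:1
Op 8: read(P1, v1) -> 36. No state change.
Op 9: fork(P0) -> P3. 6 ppages; refcounts: pp0:2 pp1:2 pp2:2 pp3:2 pp4:2 pp5:2

Answer: 6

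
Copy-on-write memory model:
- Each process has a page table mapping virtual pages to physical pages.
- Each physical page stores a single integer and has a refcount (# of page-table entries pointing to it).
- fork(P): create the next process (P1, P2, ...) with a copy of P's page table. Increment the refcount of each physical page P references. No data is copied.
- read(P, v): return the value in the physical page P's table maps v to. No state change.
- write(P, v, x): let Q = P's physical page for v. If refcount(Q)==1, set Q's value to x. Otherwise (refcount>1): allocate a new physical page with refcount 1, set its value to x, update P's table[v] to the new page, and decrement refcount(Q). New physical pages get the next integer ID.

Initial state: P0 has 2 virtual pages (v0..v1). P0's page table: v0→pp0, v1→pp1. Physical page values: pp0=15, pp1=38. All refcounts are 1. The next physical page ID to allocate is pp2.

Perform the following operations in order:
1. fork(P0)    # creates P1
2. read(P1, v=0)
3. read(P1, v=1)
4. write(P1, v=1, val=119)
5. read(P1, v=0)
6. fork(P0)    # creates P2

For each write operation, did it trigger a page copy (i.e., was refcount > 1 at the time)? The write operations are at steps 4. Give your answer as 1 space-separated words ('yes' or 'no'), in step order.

Op 1: fork(P0) -> P1. 2 ppages; refcounts: pp0:2 pp1:2
Op 2: read(P1, v0) -> 15. No state change.
Op 3: read(P1, v1) -> 38. No state change.
Op 4: write(P1, v1, 119). refcount(pp1)=2>1 -> COPY to pp2. 3 ppages; refcounts: pp0:2 pp1:1 pp2:1
Op 5: read(P1, v0) -> 15. No state change.
Op 6: fork(P0) -> P2. 3 ppages; refcounts: pp0:3 pp1:2 pp2:1

yes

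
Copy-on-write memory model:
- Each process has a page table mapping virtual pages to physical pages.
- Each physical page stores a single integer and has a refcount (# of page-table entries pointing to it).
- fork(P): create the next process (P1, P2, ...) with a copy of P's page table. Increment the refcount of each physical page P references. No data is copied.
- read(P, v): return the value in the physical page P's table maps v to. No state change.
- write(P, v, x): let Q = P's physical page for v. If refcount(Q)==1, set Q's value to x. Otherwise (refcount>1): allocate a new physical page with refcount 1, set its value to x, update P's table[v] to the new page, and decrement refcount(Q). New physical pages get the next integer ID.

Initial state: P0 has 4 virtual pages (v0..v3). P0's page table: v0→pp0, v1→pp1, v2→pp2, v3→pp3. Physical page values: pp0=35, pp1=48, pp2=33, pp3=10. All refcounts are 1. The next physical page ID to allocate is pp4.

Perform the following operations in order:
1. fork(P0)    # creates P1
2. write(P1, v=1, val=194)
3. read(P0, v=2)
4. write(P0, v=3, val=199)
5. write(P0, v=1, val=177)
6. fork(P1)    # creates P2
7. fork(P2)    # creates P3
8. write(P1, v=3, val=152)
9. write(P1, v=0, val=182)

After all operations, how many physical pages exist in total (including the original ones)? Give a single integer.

Op 1: fork(P0) -> P1. 4 ppages; refcounts: pp0:2 pp1:2 pp2:2 pp3:2
Op 2: write(P1, v1, 194). refcount(pp1)=2>1 -> COPY to pp4. 5 ppages; refcounts: pp0:2 pp1:1 pp2:2 pp3:2 pp4:1
Op 3: read(P0, v2) -> 33. No state change.
Op 4: write(P0, v3, 199). refcount(pp3)=2>1 -> COPY to pp5. 6 ppages; refcounts: pp0:2 pp1:1 pp2:2 pp3:1 pp4:1 pp5:1
Op 5: write(P0, v1, 177). refcount(pp1)=1 -> write in place. 6 ppages; refcounts: pp0:2 pp1:1 pp2:2 pp3:1 pp4:1 pp5:1
Op 6: fork(P1) -> P2. 6 ppages; refcounts: pp0:3 pp1:1 pp2:3 pp3:2 pp4:2 pp5:1
Op 7: fork(P2) -> P3. 6 ppages; refcounts: pp0:4 pp1:1 pp2:4 pp3:3 pp4:3 pp5:1
Op 8: write(P1, v3, 152). refcount(pp3)=3>1 -> COPY to pp6. 7 ppages; refcounts: pp0:4 pp1:1 pp2:4 pp3:2 pp4:3 pp5:1 pp6:1
Op 9: write(P1, v0, 182). refcount(pp0)=4>1 -> COPY to pp7. 8 ppages; refcounts: pp0:3 pp1:1 pp2:4 pp3:2 pp4:3 pp5:1 pp6:1 pp7:1

Answer: 8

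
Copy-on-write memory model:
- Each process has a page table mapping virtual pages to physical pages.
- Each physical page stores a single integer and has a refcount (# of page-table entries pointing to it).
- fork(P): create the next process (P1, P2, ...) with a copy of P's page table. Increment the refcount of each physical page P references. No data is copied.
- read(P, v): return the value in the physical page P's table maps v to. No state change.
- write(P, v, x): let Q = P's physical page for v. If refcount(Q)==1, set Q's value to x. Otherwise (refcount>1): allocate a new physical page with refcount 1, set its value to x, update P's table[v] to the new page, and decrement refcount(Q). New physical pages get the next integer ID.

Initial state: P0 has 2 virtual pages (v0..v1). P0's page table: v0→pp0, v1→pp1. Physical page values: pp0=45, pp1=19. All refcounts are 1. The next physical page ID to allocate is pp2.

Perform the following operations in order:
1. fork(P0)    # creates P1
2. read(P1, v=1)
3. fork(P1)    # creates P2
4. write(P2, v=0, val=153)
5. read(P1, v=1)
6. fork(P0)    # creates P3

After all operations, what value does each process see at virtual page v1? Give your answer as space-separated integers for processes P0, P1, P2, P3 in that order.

Answer: 19 19 19 19

Derivation:
Op 1: fork(P0) -> P1. 2 ppages; refcounts: pp0:2 pp1:2
Op 2: read(P1, v1) -> 19. No state change.
Op 3: fork(P1) -> P2. 2 ppages; refcounts: pp0:3 pp1:3
Op 4: write(P2, v0, 153). refcount(pp0)=3>1 -> COPY to pp2. 3 ppages; refcounts: pp0:2 pp1:3 pp2:1
Op 5: read(P1, v1) -> 19. No state change.
Op 6: fork(P0) -> P3. 3 ppages; refcounts: pp0:3 pp1:4 pp2:1
P0: v1 -> pp1 = 19
P1: v1 -> pp1 = 19
P2: v1 -> pp1 = 19
P3: v1 -> pp1 = 19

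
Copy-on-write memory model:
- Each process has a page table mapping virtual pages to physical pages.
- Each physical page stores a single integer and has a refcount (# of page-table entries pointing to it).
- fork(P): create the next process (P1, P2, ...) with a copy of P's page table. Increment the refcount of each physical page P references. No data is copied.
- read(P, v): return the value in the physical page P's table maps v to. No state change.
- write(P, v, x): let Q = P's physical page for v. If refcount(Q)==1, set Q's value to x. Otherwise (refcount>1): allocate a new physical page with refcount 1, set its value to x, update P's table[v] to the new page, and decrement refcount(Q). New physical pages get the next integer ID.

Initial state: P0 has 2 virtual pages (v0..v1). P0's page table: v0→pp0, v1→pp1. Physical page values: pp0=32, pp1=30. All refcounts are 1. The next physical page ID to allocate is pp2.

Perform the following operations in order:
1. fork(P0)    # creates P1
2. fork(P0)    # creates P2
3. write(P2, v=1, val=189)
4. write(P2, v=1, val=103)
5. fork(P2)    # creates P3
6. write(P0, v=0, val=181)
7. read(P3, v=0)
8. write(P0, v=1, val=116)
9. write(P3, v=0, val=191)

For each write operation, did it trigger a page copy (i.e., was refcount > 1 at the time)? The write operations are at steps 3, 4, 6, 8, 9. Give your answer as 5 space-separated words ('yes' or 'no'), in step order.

Op 1: fork(P0) -> P1. 2 ppages; refcounts: pp0:2 pp1:2
Op 2: fork(P0) -> P2. 2 ppages; refcounts: pp0:3 pp1:3
Op 3: write(P2, v1, 189). refcount(pp1)=3>1 -> COPY to pp2. 3 ppages; refcounts: pp0:3 pp1:2 pp2:1
Op 4: write(P2, v1, 103). refcount(pp2)=1 -> write in place. 3 ppages; refcounts: pp0:3 pp1:2 pp2:1
Op 5: fork(P2) -> P3. 3 ppages; refcounts: pp0:4 pp1:2 pp2:2
Op 6: write(P0, v0, 181). refcount(pp0)=4>1 -> COPY to pp3. 4 ppages; refcounts: pp0:3 pp1:2 pp2:2 pp3:1
Op 7: read(P3, v0) -> 32. No state change.
Op 8: write(P0, v1, 116). refcount(pp1)=2>1 -> COPY to pp4. 5 ppages; refcounts: pp0:3 pp1:1 pp2:2 pp3:1 pp4:1
Op 9: write(P3, v0, 191). refcount(pp0)=3>1 -> COPY to pp5. 6 ppages; refcounts: pp0:2 pp1:1 pp2:2 pp3:1 pp4:1 pp5:1

yes no yes yes yes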